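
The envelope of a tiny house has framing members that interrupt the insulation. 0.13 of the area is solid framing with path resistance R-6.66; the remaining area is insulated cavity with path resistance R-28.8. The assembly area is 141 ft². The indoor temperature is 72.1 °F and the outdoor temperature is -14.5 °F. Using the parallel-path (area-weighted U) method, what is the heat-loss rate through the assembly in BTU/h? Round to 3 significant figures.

607 BTU/h

U_eff = 0.87/28.8 + 0.13/6.66 = 0.03021 + 0.01952 = 0.04973
R_eff = 1/U_eff = 20.11 ft²·°F·h/BTU
Q = 141 × (72.1 − (-14.5)) / 20.11 = 607.2 BTU/h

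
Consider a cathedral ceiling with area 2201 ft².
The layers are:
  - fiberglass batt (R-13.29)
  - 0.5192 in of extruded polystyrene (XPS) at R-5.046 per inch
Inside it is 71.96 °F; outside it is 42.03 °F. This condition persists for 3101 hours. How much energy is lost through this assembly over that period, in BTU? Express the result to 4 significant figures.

0.5192 × 5.046 = 2.6199
R_total = 13.29 + 2.6199 = 15.91 ft²·°F·h/BTU
Q = 2201 × (71.96 − 42.03) / 15.91 = 4140.6 BTU/h
E = 4140.6 × 3101 = 12840000 BTU

12840000 BTU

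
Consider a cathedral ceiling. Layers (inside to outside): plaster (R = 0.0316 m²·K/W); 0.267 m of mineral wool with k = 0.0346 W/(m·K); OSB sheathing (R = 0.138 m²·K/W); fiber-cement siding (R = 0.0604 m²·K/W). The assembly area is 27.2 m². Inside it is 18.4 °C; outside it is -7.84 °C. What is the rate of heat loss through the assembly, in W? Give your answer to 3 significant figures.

0.267/0.0346 = 7.717
R_total = 0.0316 + 7.717 + 0.138 + 0.0604 = 7.947 m²·K/W
Q = A·ΔT/R = 27.2 × (18.4 − (-7.84)) / 7.947 = 89.81 W

89.8 W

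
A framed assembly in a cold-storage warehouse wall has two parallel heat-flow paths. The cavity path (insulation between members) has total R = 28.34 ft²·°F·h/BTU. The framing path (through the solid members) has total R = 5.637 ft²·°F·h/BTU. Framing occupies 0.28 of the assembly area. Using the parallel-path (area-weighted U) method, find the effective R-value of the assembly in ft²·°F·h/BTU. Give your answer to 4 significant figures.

U_eff = 0.72/28.34 + 0.28/5.637 = 0.025406 + 0.049672 = 0.075078
R_eff = 1/U_eff = 13.32 ft²·°F·h/BTU

13.32 ft²·°F·h/BTU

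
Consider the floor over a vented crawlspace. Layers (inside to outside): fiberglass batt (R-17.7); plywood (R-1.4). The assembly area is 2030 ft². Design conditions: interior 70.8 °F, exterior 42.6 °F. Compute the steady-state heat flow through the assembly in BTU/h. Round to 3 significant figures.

3000 BTU/h

R_total = 17.7 + 1.4 = 19.1 ft²·°F·h/BTU
Q = A·ΔT/R = 2030 × (70.8 − 42.6) / 19.1 = 2997 BTU/h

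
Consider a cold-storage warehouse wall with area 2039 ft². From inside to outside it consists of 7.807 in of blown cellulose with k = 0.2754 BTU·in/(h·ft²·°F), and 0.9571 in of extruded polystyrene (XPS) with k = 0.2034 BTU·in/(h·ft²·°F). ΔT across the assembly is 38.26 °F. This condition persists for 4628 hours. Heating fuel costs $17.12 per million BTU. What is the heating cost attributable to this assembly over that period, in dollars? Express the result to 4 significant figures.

7.807/0.2754 = 28.348
0.9571/0.2034 = 4.7055
R_total = 28.348 + 4.7055 = 33.053 ft²·°F·h/BTU
Q = 2039 × 38.26 / 33.053 = 2360.2 BTU/h
E = 2360.2 × 4628 = 10923000 BTU
Cost = 10923000/10⁶ × 17.12 = $187

187.0 dollars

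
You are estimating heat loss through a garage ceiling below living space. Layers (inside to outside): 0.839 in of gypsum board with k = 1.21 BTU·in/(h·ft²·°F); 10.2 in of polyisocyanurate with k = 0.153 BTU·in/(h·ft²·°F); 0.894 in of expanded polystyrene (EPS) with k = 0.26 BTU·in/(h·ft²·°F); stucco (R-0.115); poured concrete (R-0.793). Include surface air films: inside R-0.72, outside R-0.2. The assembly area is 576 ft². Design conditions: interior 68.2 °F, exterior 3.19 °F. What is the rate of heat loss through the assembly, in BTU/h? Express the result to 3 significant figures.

516 BTU/h

0.839/1.21 = 0.6934
10.2/0.153 = 66.67
0.894/0.26 = 3.438
R_total = 0.72 + 0.6934 + 66.67 + 3.438 + 0.115 + 0.793 + 0.2 = 72.63 ft²·°F·h/BTU
Q = A·ΔT/R = 576 × (68.2 − 3.19) / 72.63 = 515.6 BTU/h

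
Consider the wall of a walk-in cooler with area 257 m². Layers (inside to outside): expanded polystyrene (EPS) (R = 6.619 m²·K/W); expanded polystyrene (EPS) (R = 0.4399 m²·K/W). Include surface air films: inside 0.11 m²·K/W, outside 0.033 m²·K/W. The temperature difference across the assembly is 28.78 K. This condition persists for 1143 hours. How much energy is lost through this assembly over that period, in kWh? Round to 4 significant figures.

R_total = 0.11 + 6.619 + 0.4399 + 0.033 = 7.2019 m²·K/W
Q = 257 × 28.78 / 7.2019 = 1027 W
E = 1027 W × 1143 h / 1000 = 1173.9 kWh

1174 kWh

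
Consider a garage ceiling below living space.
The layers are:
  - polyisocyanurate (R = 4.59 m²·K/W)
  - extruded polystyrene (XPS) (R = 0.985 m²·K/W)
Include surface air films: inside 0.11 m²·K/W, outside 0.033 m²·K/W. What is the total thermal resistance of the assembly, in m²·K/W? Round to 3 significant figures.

5.72 m²·K/W

R_total = 0.11 + 4.59 + 0.985 + 0.033 = 5.718 m²·K/W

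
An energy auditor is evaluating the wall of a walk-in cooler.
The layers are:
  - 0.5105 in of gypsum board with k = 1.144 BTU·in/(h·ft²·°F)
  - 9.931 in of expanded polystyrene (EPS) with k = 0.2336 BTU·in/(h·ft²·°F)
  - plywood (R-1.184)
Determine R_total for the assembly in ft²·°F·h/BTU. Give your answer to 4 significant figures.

44.14 ft²·°F·h/BTU

0.5105/1.144 = 0.44624
9.931/0.2336 = 42.513
R_total = 0.44624 + 42.513 + 1.184 = 44.143 ft²·°F·h/BTU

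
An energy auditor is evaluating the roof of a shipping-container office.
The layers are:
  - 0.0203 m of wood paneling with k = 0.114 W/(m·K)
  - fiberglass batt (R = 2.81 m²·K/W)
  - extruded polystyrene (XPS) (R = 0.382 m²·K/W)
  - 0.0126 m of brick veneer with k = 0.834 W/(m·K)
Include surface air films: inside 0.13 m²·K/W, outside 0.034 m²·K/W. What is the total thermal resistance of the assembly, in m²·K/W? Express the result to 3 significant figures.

3.55 m²·K/W

0.0203/0.114 = 0.1781
0.0126/0.834 = 0.01511
R_total = 0.13 + 0.1781 + 2.81 + 0.382 + 0.01511 + 0.034 = 3.549 m²·K/W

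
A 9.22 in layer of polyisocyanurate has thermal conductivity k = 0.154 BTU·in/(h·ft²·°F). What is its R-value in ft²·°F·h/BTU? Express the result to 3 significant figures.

R = L/k = 9.22/0.154 = 59.87 ft²·°F·h/BTU

59.9 ft²·°F·h/BTU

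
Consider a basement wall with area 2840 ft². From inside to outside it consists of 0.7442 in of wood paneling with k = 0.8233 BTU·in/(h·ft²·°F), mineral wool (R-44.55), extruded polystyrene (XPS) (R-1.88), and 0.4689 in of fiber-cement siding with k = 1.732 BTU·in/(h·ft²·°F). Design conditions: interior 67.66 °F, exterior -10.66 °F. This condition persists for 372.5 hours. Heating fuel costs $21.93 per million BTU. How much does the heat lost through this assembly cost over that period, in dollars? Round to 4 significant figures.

0.7442/0.8233 = 0.90392
0.4689/1.732 = 0.27073
R_total = 0.90392 + 44.55 + 1.88 + 0.27073 = 47.605 ft²·°F·h/BTU
Q = 2840 × (67.66 − (-10.66)) / 47.605 = 4672.4 BTU/h
E = 4672.4 × 372.5 = 1740500 BTU
Cost = 1740500/10⁶ × 21.93 = $38.169

38.17 dollars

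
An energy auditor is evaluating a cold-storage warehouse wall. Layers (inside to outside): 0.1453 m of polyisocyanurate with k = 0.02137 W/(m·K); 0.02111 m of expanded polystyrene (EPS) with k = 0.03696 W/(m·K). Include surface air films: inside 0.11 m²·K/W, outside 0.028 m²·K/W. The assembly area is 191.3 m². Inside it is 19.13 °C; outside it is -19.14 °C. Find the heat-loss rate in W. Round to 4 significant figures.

975.0 W

0.1453/0.02137 = 6.7993
0.02111/0.03696 = 0.57116
R_total = 0.11 + 6.7993 + 0.57116 + 0.028 = 7.5084 m²·K/W
Q = A·ΔT/R = 191.3 × (19.13 − (-19.14)) / 7.5084 = 975.05 W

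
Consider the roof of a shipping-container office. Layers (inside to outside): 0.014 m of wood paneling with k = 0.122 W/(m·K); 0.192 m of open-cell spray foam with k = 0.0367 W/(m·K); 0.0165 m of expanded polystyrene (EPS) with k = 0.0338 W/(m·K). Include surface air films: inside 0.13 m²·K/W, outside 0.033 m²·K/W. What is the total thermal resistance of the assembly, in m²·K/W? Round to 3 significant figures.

6.00 m²·K/W

0.014/0.122 = 0.1148
0.192/0.0367 = 5.232
0.0165/0.0338 = 0.4882
R_total = 0.13 + 0.1148 + 5.232 + 0.4882 + 0.033 = 5.998 m²·K/W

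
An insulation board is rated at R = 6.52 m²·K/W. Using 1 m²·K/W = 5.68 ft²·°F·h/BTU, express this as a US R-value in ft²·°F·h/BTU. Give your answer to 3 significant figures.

R_US = 6.52 × 5.68 = 37.03

37.0 ft²·°F·h/BTU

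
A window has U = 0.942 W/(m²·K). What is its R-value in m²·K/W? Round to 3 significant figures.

R = 1/U = 1/0.942 = 1.062

1.06 m²·K/W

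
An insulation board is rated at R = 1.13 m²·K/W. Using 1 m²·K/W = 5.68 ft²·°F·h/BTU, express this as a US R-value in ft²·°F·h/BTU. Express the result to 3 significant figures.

R_US = 1.13 × 5.68 = 6.418

6.42 ft²·°F·h/BTU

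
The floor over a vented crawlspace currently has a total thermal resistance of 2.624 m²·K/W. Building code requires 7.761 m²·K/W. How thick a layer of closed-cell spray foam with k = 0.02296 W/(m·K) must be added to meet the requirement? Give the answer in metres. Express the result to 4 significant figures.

0.1179 m

ΔR = 7.761 − 2.624 = 5.137 m²·K/W
L = ΔR × k = 5.137 × 0.02296 = 0.11795 m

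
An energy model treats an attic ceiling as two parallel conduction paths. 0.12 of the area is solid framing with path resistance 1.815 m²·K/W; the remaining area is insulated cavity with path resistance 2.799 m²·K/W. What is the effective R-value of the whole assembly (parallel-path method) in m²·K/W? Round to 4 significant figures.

2.628 m²·K/W

U_eff = 0.88/2.799 + 0.12/1.815 = 0.3144 + 0.066116 = 0.38051
R_eff = 1/U_eff = 2.628 m²·K/W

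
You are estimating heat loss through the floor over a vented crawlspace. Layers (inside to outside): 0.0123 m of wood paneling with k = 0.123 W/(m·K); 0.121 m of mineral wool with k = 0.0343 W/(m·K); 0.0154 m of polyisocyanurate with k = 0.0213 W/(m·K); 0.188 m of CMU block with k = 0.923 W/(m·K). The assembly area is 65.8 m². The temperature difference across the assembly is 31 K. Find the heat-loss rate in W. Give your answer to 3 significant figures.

448 W

0.0123/0.123 = 0.1
0.121/0.0343 = 3.528
0.0154/0.0213 = 0.723
0.188/0.923 = 0.2037
R_total = 0.1 + 3.528 + 0.723 + 0.2037 = 4.554 m²·K/W
Q = A·ΔT/R = 65.8 × 31 / 4.554 = 447.9 W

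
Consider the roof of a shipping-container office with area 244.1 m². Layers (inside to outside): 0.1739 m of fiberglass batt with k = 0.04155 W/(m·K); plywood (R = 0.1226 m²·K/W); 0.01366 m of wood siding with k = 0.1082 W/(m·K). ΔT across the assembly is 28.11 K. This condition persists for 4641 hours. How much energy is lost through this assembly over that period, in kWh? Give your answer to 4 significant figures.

7182 kWh

0.1739/0.04155 = 4.1853
0.01366/0.1082 = 0.12625
R_total = 4.1853 + 0.1226 + 0.12625 = 4.4342 m²·K/W
Q = 244.1 × 28.11 / 4.4342 = 1547.4 W
E = 1547.4 W × 4641 h / 1000 = 7181.7 kWh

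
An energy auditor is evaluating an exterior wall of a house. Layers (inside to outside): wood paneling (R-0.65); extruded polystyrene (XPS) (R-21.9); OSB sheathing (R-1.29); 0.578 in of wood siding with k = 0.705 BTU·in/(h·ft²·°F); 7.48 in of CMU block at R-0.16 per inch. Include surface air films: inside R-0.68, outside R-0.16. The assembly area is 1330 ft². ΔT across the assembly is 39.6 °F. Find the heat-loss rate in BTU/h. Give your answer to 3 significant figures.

0.578/0.705 = 0.8199
7.48 × 0.16 = 1.197
R_total = 0.68 + 0.65 + 21.9 + 1.29 + 0.8199 + 1.197 + 0.16 = 26.7 ft²·°F·h/BTU
Q = A·ΔT/R = 1330 × 39.6 / 26.7 = 1973 BTU/h

1970 BTU/h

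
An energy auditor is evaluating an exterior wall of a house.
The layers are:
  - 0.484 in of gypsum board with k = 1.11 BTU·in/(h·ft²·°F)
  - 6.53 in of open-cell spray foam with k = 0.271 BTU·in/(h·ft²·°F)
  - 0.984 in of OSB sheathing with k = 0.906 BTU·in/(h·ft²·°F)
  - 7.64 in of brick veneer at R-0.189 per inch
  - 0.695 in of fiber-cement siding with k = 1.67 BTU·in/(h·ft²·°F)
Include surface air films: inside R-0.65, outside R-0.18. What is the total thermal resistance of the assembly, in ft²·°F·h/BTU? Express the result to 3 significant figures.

28.3 ft²·°F·h/BTU

0.484/1.11 = 0.436
6.53/0.271 = 24.1
0.984/0.906 = 1.086
7.64 × 0.189 = 1.444
0.695/1.67 = 0.4162
R_total = 0.65 + 0.436 + 24.1 + 1.086 + 1.444 + 0.4162 + 0.18 = 28.31 ft²·°F·h/BTU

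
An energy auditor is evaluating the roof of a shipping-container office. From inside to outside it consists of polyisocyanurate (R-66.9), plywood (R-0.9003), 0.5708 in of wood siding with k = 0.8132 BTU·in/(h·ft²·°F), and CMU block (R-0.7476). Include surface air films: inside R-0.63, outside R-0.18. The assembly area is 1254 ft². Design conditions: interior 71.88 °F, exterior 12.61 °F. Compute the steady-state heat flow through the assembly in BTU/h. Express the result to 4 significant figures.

0.5708/0.8132 = 0.70192
R_total = 0.63 + 66.9 + 0.9003 + 0.70192 + 0.7476 + 0.18 = 70.06 ft²·°F·h/BTU
Q = A·ΔT/R = 1254 × (71.88 − 12.61) / 70.06 = 1060.9 BTU/h

1061 BTU/h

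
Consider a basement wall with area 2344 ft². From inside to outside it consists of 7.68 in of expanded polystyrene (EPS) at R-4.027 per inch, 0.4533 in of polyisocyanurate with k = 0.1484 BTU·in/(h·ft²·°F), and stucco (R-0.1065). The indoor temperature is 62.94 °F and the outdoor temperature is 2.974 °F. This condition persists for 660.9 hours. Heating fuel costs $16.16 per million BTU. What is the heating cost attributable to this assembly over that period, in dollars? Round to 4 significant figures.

44.04 dollars

7.68 × 4.027 = 30.927
0.4533/0.1484 = 3.0546
R_total = 30.927 + 3.0546 + 0.1065 = 34.088 ft²·°F·h/BTU
Q = 2344 × (62.94 − 2.974) / 34.088 = 4123.4 BTU/h
E = 4123.4 × 660.9 = 2725200 BTU
Cost = 2725200/10⁶ × 16.16 = $44.039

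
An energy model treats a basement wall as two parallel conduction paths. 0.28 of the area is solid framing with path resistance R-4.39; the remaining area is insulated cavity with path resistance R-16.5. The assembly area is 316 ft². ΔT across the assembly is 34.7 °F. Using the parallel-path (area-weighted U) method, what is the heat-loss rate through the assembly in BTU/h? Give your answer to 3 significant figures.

U_eff = 0.72/16.5 + 0.28/4.39 = 0.04364 + 0.06378 = 0.1074
R_eff = 1/U_eff = 9.309 ft²·°F·h/BTU
Q = 316 × 34.7 / 9.309 = 1178 BTU/h

1180 BTU/h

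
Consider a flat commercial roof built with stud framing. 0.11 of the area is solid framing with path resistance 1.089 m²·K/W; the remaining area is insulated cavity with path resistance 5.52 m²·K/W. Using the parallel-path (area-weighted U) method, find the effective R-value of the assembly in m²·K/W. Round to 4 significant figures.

3.813 m²·K/W

U_eff = 0.89/5.52 + 0.11/1.089 = 0.16123 + 0.10101 = 0.26224
R_eff = 1/U_eff = 3.8133 m²·K/W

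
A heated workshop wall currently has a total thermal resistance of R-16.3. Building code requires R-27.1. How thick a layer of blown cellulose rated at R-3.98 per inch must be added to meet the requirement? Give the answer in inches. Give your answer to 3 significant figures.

ΔR = 27.1 − 16.3 = 10.8 ft²·°F·h/BTU
L = ΔR / (R/in) = 10.8/3.98 = 2.714 in

2.71 in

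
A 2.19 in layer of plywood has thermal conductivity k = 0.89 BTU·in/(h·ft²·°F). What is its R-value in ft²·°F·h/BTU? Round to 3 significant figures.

R = L/k = 2.19/0.89 = 2.461 ft²·°F·h/BTU

2.46 ft²·°F·h/BTU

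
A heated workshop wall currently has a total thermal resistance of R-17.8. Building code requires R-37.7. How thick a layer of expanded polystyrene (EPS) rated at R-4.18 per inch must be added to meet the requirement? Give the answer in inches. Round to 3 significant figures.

ΔR = 37.7 − 17.8 = 19.9 ft²·°F·h/BTU
L = ΔR / (R/in) = 19.9/4.18 = 4.761 in

4.76 in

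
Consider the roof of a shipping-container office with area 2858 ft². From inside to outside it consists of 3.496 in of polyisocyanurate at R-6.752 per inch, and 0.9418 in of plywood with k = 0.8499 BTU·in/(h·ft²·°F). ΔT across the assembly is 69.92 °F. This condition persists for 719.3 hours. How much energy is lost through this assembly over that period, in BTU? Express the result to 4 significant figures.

3.496 × 6.752 = 23.605
0.9418/0.8499 = 1.1081
R_total = 23.605 + 1.1081 = 24.713 ft²·°F·h/BTU
Q = 2858 × 69.92 / 24.713 = 8086 BTU/h
E = 8086 × 719.3 = 5816300 BTU

5816000 BTU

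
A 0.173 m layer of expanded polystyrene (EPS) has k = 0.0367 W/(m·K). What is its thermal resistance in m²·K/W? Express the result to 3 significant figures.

4.71 m²·K/W

R = L/k = 0.173/0.0367 = 4.714 m²·K/W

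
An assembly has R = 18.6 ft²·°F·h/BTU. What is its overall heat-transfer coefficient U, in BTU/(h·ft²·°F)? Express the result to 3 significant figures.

U = 1/R = 1/18.6 = 0.05376

0.0538 BTU/(h·ft²·°F)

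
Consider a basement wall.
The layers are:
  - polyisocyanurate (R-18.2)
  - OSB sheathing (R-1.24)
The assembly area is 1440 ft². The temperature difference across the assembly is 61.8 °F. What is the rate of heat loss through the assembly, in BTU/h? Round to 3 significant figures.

R_total = 18.2 + 1.24 = 19.44 ft²·°F·h/BTU
Q = A·ΔT/R = 1440 × 61.8 / 19.44 = 4578 BTU/h

4580 BTU/h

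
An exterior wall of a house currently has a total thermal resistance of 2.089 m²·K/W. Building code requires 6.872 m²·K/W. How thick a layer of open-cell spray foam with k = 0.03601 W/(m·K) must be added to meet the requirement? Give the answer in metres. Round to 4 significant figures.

0.1722 m

ΔR = 6.872 − 2.089 = 4.783 m²·K/W
L = ΔR × k = 4.783 × 0.03601 = 0.17224 m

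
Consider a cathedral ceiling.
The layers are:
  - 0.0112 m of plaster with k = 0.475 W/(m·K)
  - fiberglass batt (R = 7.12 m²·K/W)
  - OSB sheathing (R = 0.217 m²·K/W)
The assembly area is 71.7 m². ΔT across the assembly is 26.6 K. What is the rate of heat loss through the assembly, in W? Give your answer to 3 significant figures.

0.0112/0.475 = 0.02358
R_total = 0.02358 + 7.12 + 0.217 = 7.361 m²·K/W
Q = A·ΔT/R = 71.7 × 26.6 / 7.361 = 259.1 W

259 W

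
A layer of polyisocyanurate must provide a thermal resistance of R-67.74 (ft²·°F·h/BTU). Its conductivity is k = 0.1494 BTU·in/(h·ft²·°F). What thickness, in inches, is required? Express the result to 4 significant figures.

L = R × k = 67.74 × 0.1494 = 10.12 in

10.12 in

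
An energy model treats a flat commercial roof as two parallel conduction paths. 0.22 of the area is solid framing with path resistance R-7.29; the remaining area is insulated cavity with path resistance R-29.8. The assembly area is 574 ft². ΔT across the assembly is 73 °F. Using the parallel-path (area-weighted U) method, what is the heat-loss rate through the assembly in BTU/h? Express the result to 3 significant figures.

2360 BTU/h

U_eff = 0.78/29.8 + 0.22/7.29 = 0.02617 + 0.03018 = 0.05635
R_eff = 1/U_eff = 17.75 ft²·°F·h/BTU
Q = 574 × 73 / 17.75 = 2361 BTU/h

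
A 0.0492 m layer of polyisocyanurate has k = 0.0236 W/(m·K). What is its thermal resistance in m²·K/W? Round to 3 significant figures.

R = L/k = 0.0492/0.0236 = 2.085 m²·K/W

2.08 m²·K/W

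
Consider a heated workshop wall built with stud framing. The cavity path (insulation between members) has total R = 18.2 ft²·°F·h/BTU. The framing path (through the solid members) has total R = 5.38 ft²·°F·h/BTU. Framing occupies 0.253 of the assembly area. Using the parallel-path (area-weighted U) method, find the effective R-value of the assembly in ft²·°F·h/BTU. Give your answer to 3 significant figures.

U_eff = 0.747/18.2 + 0.253/5.38 = 0.04104 + 0.04703 = 0.08807
R_eff = 1/U_eff = 11.35 ft²·°F·h/BTU

11.4 ft²·°F·h/BTU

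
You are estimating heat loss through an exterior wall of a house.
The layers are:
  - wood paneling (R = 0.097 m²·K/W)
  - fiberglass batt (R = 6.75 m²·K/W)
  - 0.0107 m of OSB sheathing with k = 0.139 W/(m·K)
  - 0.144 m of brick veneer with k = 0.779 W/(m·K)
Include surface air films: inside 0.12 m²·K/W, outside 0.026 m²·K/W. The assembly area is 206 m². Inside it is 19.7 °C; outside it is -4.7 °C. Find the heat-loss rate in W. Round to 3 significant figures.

693 W

0.0107/0.139 = 0.07698
0.144/0.779 = 0.1849
R_total = 0.12 + 0.097 + 6.75 + 0.07698 + 0.1849 + 0.026 = 7.255 m²·K/W
Q = A·ΔT/R = 206 × (19.7 − (-4.7)) / 7.255 = 692.8 W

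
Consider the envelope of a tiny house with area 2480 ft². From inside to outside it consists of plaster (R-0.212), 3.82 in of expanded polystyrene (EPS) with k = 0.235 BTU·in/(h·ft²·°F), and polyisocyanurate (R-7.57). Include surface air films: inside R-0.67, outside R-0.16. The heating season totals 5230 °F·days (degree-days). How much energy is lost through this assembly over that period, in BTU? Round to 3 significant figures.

12500000 BTU

3.82/0.235 = 16.26
R_total = 0.67 + 0.212 + 16.26 + 7.57 + 0.16 = 24.87 ft²·°F·h/BTU
E = A × HDD × 24 / R = 2480 × 5230 × 24 / 24.87 = 12520000 BTU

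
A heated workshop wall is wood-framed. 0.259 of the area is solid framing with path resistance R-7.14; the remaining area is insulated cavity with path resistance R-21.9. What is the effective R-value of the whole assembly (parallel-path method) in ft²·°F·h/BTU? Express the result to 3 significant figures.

14.3 ft²·°F·h/BTU

U_eff = 0.741/21.9 + 0.259/7.14 = 0.03384 + 0.03627 = 0.07011
R_eff = 1/U_eff = 14.26 ft²·°F·h/BTU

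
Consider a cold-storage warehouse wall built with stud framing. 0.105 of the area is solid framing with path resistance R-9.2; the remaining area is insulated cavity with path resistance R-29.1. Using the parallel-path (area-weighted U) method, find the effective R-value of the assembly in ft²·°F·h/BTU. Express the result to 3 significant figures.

23.7 ft²·°F·h/BTU

U_eff = 0.895/29.1 + 0.105/9.2 = 0.03076 + 0.01141 = 0.04217
R_eff = 1/U_eff = 23.71 ft²·°F·h/BTU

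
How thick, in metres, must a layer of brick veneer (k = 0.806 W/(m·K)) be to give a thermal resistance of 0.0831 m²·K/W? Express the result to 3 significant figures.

L = R·k = 0.0831 × 0.806 = 0.06698 m

0.0670 m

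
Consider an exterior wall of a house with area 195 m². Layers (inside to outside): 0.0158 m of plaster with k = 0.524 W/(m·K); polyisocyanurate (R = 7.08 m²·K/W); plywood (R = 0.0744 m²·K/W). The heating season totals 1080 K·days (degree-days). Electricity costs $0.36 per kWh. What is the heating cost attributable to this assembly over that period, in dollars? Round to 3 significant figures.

0.0158/0.524 = 0.03015
R_total = 0.03015 + 7.08 + 0.0744 = 7.185 m²·K/W
E = A × HDD × 24 / R / 1000 = 195 × 1080 × 24 / 7.185 / 1000 = 703.5 kWh
Cost = 703.5 × 0.36 = $253.3

253 dollars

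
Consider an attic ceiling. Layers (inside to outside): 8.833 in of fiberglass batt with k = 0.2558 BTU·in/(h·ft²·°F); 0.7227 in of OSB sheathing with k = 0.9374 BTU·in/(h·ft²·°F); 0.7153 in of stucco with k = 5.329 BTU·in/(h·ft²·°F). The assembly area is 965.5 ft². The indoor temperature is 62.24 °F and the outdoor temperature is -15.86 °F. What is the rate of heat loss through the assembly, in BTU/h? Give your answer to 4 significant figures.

8.833/0.2558 = 34.531
0.7227/0.9374 = 0.77096
0.7153/5.329 = 0.13423
R_total = 34.531 + 0.77096 + 0.13423 = 35.436 ft²·°F·h/BTU
Q = A·ΔT/R = 965.5 × (62.24 − (-15.86)) / 35.436 = 2127.9 BTU/h

2128 BTU/h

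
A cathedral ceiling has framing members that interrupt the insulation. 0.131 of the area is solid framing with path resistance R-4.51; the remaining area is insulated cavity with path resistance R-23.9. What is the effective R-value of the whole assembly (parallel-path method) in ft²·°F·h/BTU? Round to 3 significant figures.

U_eff = 0.869/23.9 + 0.131/4.51 = 0.03636 + 0.02905 = 0.06541
R_eff = 1/U_eff = 15.29 ft²·°F·h/BTU

15.3 ft²·°F·h/BTU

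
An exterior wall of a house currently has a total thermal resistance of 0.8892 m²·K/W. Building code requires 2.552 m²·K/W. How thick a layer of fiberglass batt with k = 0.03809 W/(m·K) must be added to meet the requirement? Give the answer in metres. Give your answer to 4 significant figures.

0.06334 m

ΔR = 2.552 − 0.8892 = 1.6628 m²·K/W
L = ΔR × k = 1.6628 × 0.03809 = 0.063336 m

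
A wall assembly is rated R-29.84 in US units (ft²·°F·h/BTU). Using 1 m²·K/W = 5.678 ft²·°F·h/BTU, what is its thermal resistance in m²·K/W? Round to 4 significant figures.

5.255 m²·K/W

R_SI = 29.84/5.678 = 5.2554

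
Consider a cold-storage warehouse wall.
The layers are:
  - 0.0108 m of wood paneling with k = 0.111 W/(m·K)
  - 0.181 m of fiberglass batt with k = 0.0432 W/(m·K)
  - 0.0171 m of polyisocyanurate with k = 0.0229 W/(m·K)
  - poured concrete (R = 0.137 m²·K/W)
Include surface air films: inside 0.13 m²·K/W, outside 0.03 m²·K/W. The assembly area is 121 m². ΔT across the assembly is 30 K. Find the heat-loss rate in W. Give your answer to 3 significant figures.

681 W

0.0108/0.111 = 0.0973
0.181/0.0432 = 4.19
0.0171/0.0229 = 0.7467
R_total = 0.13 + 0.0973 + 4.19 + 0.7467 + 0.137 + 0.03 = 5.331 m²·K/W
Q = A·ΔT/R = 121 × 30 / 5.331 = 680.9 W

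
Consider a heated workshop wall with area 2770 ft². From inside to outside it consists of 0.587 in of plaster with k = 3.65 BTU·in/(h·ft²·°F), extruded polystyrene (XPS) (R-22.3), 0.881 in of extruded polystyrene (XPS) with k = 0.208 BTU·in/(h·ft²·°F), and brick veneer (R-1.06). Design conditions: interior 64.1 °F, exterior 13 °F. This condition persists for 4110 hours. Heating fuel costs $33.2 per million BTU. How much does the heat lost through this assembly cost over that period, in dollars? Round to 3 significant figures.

0.587/3.65 = 0.1608
0.881/0.208 = 4.236
R_total = 0.1608 + 22.3 + 4.236 + 1.06 = 27.76 ft²·°F·h/BTU
Q = 2770 × (64.1 − 13) / 27.76 = 5100 BTU/h
E = 5100 × 4110 = 20960000 BTU
Cost = 20960000/10⁶ × 33.2 = $695.9

696 dollars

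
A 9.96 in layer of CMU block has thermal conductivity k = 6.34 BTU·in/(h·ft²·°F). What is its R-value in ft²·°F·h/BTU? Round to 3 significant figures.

1.57 ft²·°F·h/BTU

R = L/k = 9.96/6.34 = 1.571 ft²·°F·h/BTU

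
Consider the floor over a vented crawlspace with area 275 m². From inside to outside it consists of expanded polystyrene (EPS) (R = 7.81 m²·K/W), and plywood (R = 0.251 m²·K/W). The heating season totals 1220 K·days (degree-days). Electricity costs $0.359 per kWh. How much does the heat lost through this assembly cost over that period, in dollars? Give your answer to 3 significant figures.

359 dollars

R_total = 7.81 + 0.251 = 8.061 m²·K/W
E = A × HDD × 24 / R / 1000 = 275 × 1220 × 24 / 8.061 / 1000 = 998.9 kWh
Cost = 998.9 × 0.359 = $358.6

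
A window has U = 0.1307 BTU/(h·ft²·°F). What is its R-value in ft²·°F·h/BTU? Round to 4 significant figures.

R = 1/U = 1/0.1307 = 7.6511

7.651 ft²·°F·h/BTU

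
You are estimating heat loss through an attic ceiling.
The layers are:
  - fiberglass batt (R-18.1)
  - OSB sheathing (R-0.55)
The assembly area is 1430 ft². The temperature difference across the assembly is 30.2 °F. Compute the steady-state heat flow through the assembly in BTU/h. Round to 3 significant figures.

2320 BTU/h

R_total = 18.1 + 0.55 = 18.65 ft²·°F·h/BTU
Q = A·ΔT/R = 1430 × 30.2 / 18.65 = 2316 BTU/h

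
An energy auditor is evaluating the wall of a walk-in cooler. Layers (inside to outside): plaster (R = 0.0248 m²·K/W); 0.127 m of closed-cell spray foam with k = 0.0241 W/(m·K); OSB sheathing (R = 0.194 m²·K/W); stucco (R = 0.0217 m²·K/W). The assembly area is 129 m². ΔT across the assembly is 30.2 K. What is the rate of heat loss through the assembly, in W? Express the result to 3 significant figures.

0.127/0.0241 = 5.27
R_total = 0.0248 + 5.27 + 0.194 + 0.0217 = 5.51 m²·K/W
Q = A·ΔT/R = 129 × 30.2 / 5.51 = 707 W

707 W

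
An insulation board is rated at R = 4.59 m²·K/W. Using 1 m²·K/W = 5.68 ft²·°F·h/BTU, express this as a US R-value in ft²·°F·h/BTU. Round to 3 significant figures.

26.1 ft²·°F·h/BTU

R_US = 4.59 × 5.68 = 26.07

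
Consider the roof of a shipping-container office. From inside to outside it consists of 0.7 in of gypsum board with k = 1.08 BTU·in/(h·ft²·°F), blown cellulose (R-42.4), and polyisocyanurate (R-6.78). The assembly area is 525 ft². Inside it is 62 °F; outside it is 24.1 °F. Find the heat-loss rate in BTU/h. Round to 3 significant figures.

0.7/1.08 = 0.6481
R_total = 0.6481 + 42.4 + 6.78 = 49.83 ft²·°F·h/BTU
Q = A·ΔT/R = 525 × (62 − 24.1) / 49.83 = 399.3 BTU/h

399 BTU/h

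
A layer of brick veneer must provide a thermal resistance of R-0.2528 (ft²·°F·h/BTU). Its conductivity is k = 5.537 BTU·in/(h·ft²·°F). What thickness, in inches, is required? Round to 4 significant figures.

L = R × k = 0.2528 × 5.537 = 1.3998 in

1.400 in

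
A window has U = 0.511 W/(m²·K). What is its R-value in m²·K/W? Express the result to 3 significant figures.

R = 1/U = 1/0.511 = 1.957

1.96 m²·K/W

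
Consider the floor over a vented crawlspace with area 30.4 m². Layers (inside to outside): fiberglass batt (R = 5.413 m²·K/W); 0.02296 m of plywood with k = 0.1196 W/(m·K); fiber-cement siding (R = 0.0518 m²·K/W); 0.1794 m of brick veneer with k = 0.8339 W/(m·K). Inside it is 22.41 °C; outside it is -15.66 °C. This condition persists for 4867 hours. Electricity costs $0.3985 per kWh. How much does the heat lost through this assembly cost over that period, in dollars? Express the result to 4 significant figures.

0.02296/0.1196 = 0.19197
0.1794/0.8339 = 0.21513
R_total = 5.413 + 0.19197 + 0.0518 + 0.21513 = 5.8719 m²·K/W
Q = 30.4 × (22.41 − (-15.66)) / 5.8719 = 197.1 W
E = 197.1 W × 4867 h / 1000 = 959.27 kWh
Cost = 959.27 × 0.3985 = $382.27

382.3 dollars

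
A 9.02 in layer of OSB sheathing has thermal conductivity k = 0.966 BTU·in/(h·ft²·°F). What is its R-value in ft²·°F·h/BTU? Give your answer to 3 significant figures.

R = L/k = 9.02/0.966 = 9.337 ft²·°F·h/BTU

9.34 ft²·°F·h/BTU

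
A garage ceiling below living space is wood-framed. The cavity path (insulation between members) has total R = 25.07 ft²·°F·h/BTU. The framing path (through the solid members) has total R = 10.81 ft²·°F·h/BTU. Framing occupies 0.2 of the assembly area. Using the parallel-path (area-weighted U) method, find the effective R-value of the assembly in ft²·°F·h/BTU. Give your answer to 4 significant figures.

19.84 ft²·°F·h/BTU

U_eff = 0.8/25.07 + 0.2/10.81 = 0.031911 + 0.018501 = 0.050412
R_eff = 1/U_eff = 19.837 ft²·°F·h/BTU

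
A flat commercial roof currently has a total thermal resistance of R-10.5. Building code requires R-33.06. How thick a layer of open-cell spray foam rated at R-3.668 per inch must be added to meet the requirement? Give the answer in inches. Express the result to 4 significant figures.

ΔR = 33.06 − 10.5 = 22.56 ft²·°F·h/BTU
L = ΔR / (R/in) = 22.56/3.668 = 6.1505 in

6.150 in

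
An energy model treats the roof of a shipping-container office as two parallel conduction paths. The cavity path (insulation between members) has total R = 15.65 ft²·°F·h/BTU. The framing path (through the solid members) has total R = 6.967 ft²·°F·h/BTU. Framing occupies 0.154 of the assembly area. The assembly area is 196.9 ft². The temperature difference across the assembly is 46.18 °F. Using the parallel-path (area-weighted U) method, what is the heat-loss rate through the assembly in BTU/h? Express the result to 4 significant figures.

692.5 BTU/h

U_eff = 0.846/15.65 + 0.154/6.967 = 0.054058 + 0.022104 = 0.076162
R_eff = 1/U_eff = 13.13 ft²·°F·h/BTU
Q = 196.9 × 46.18 / 13.13 = 692.53 BTU/h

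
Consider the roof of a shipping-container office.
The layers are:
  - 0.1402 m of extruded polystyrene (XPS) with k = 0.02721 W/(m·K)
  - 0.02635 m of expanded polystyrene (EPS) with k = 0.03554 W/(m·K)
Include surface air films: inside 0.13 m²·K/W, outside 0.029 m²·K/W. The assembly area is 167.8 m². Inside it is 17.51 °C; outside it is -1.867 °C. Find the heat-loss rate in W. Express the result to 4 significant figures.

537.2 W

0.1402/0.02721 = 5.1525
0.02635/0.03554 = 0.74142
R_total = 0.13 + 5.1525 + 0.74142 + 0.029 = 6.0529 m²·K/W
Q = A·ΔT/R = 167.8 × (17.51 − (-1.867)) / 6.0529 = 537.17 W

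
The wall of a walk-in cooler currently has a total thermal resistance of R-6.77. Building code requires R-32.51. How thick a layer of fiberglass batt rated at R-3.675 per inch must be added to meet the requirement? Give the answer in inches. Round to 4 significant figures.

7.004 in

ΔR = 32.51 − 6.77 = 25.74 ft²·°F·h/BTU
L = ΔR / (R/in) = 25.74/3.675 = 7.0041 in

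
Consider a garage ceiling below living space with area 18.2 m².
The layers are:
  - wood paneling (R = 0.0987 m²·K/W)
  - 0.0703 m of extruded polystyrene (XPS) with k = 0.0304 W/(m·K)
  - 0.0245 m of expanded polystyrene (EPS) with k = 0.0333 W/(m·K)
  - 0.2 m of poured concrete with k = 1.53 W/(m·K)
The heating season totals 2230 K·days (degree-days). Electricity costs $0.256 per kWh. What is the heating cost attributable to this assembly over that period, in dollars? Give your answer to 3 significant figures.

76.1 dollars

0.0703/0.0304 = 2.312
0.0245/0.0333 = 0.7357
0.2/1.53 = 0.1307
R_total = 0.0987 + 2.312 + 0.7357 + 0.1307 = 3.278 m²·K/W
E = A × HDD × 24 / R / 1000 = 18.2 × 2230 × 24 / 3.278 / 1000 = 297.2 kWh
Cost = 297.2 × 0.256 = $76.08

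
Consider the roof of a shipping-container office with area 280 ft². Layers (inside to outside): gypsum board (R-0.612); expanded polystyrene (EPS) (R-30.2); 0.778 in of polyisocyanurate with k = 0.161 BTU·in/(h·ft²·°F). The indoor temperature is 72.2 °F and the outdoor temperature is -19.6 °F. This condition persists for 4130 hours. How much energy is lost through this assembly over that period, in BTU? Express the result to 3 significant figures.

2980000 BTU

0.778/0.161 = 4.832
R_total = 0.612 + 30.2 + 4.832 = 35.64 ft²·°F·h/BTU
Q = 280 × (72.2 − (-19.6)) / 35.64 = 721.1 BTU/h
E = 721.1 × 4130 = 2978000 BTU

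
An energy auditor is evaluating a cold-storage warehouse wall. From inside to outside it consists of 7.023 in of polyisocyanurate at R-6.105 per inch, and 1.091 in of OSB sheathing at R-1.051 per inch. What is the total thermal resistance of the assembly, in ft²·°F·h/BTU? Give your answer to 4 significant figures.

7.023 × 6.105 = 42.875
1.091 × 1.051 = 1.1466
R_total = 42.875 + 1.1466 = 44.022 ft²·°F·h/BTU

44.02 ft²·°F·h/BTU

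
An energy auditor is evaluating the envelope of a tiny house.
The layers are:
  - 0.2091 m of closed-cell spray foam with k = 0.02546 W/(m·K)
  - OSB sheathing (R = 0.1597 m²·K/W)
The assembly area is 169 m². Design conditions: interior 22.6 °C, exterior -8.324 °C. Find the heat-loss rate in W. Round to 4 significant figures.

0.2091/0.02546 = 8.2129
R_total = 8.2129 + 0.1597 = 8.3726 m²·K/W
Q = A·ΔT/R = 169 × (22.6 − (-8.324)) / 8.3726 = 624.2 W

624.2 W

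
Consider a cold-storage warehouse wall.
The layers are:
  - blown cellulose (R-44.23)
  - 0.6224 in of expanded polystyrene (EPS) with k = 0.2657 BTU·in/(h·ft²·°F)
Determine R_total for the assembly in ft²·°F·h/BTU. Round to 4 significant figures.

0.6224/0.2657 = 2.3425
R_total = 44.23 + 2.3425 = 46.572 ft²·°F·h/BTU

46.57 ft²·°F·h/BTU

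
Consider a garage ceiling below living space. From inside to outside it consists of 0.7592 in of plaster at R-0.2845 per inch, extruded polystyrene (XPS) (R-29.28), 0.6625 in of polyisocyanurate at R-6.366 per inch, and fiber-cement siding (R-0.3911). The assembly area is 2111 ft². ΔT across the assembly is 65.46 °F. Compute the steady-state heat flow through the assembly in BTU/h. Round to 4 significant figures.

4052 BTU/h

0.7592 × 0.2845 = 0.21599
0.6625 × 6.366 = 4.2175
R_total = 0.21599 + 29.28 + 4.2175 + 0.3911 = 34.105 ft²·°F·h/BTU
Q = A·ΔT/R = 2111 × 65.46 / 34.105 = 4051.8 BTU/h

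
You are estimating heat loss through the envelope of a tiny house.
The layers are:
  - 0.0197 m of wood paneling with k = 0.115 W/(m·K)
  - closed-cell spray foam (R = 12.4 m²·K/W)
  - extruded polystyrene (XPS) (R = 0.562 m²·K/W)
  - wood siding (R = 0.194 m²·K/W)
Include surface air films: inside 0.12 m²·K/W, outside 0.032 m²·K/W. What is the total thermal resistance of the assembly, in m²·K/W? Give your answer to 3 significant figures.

13.5 m²·K/W

0.0197/0.115 = 0.1713
R_total = 0.12 + 0.1713 + 12.4 + 0.562 + 0.194 + 0.032 = 13.48 m²·K/W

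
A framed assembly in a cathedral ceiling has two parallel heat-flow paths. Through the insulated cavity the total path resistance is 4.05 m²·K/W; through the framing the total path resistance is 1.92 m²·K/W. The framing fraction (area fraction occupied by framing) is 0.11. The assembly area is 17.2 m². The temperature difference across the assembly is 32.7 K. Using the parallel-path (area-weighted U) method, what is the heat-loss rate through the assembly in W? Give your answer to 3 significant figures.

U_eff = 0.89/4.05 + 0.11/1.92 = 0.2198 + 0.05729 = 0.277
R_eff = 1/U_eff = 3.61 m²·K/W
Q = 17.2 × 32.7 / 3.61 = 155.8 W

156 W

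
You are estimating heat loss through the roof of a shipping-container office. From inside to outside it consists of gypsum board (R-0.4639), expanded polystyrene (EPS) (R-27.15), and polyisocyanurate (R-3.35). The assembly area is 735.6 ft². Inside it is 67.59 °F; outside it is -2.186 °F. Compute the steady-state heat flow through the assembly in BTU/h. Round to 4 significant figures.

R_total = 0.4639 + 27.15 + 3.35 = 30.964 ft²·°F·h/BTU
Q = A·ΔT/R = 735.6 × (67.59 − (-2.186)) / 30.964 = 1657.6 BTU/h

1658 BTU/h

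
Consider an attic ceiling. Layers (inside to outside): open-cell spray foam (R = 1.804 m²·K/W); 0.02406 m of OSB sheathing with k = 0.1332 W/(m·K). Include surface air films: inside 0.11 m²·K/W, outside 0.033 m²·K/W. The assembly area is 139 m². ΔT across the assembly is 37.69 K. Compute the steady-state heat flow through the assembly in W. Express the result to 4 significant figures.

0.02406/0.1332 = 0.18063
R_total = 0.11 + 1.804 + 0.18063 + 0.033 = 2.1276 m²·K/W
Q = A·ΔT/R = 139 × 37.69 / 2.1276 = 2462.3 W

2462 W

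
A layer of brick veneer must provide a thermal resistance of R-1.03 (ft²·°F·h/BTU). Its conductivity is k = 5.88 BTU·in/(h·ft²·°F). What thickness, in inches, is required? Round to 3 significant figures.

L = R × k = 1.03 × 5.88 = 6.056 in

6.06 in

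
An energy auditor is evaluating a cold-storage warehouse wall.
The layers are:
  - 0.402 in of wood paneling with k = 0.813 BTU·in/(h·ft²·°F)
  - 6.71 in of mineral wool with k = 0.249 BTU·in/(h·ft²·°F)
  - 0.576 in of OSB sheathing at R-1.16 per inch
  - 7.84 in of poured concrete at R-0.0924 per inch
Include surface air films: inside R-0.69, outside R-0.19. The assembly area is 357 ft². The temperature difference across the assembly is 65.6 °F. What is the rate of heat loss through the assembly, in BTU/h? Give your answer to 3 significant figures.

0.402/0.813 = 0.4945
6.71/0.249 = 26.95
0.576 × 1.16 = 0.6682
7.84 × 0.0924 = 0.7244
R_total = 0.69 + 0.4945 + 26.95 + 0.6682 + 0.7244 + 0.19 = 29.71 ft²·°F·h/BTU
Q = A·ΔT/R = 357 × 65.6 / 29.71 = 788.1 BTU/h

788 BTU/h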